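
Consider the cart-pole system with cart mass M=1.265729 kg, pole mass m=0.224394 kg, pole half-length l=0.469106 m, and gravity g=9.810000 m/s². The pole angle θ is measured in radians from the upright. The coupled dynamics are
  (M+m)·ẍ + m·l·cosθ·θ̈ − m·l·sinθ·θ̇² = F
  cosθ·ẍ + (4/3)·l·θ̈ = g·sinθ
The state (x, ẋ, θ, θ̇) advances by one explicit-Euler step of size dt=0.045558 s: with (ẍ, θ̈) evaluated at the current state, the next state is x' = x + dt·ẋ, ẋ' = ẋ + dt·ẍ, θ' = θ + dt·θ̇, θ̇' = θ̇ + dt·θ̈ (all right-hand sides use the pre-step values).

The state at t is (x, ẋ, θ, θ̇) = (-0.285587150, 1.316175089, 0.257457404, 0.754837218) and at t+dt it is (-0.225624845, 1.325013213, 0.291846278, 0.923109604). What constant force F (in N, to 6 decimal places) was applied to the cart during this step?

ẍ = (ẋ'−ẋ)/dt = (1.325013213−1.316175089)/0.045558 = 0.193997
θ̈ = (θ̇'−θ̇)/dt = (0.923109604−0.754837218)/0.045558 = 3.693586
sinθ=0.254623, cosθ=0.967041
F = (M+m)·ẍ + m·l·cosθ·θ̈ − m·l·sinθ·θ̇² = 0.289080 + 0.375989 − 0.015272 = 0.649797

F = 0.649797 N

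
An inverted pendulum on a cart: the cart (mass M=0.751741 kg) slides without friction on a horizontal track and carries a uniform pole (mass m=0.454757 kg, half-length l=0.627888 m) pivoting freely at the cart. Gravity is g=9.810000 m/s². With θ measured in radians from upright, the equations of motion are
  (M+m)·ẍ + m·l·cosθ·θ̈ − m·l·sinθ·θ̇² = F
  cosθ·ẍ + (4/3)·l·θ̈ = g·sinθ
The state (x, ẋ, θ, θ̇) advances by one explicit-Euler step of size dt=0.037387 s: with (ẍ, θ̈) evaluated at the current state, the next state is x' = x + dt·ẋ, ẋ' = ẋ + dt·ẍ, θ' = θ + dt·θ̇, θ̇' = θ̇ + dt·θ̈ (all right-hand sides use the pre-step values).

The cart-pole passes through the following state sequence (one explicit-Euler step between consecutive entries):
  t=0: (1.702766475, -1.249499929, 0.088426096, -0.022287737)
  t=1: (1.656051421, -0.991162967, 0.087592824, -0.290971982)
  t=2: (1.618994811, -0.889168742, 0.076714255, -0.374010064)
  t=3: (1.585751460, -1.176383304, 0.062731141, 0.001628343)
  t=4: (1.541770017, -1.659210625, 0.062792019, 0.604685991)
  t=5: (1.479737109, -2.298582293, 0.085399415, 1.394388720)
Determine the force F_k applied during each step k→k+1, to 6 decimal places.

step 0→1:
  ẍ = (ẋ'−ẋ)/dt = (-0.991162967−-1.249499929)/0.037387 = 6.909807
  θ̈ = (θ̇'−θ̇)/dt = (-0.290971982−-0.022287737)/0.037387 = -7.186569
  sinθ=0.088311, cosθ=0.996093
  F = (M+m)·ẍ + m·l·cosθ·θ̈ − m·l·sinθ·θ̇² = 8.336669 + -2.044010 − 0.000013 = 6.292646
step 1→2:
  ẍ = (ẋ'−ẋ)/dt = (-0.889168742−-0.991162967)/0.037387 = 2.728067
  θ̈ = (θ̇'−θ̇)/dt = (-0.374010064−-0.290971982)/0.037387 = -2.221042
  sinθ=0.087481, cosθ=0.996166
  F = (M+m)·ẍ + m·l·cosθ·θ̈ − m·l·sinθ·θ̇² = 3.291407 + -0.631757 − 0.002115 = 2.657535
step 2→3:
  ẍ = (ẋ'−ẋ)/dt = (-1.176383304−-0.889168742)/0.037387 = -7.682204
  θ̈ = (θ̇'−θ̇)/dt = (0.001628343−-0.374010064)/0.037387 = 10.047300
  sinθ=0.076639, cosθ=0.997059
  F = (M+m)·ẍ + m·l·cosθ·θ̈ − m·l·sinθ·θ̇² = -9.268564 + 2.860433 − 0.003061 = -6.411192
step 3→4:
  ẍ = (ẋ'−ẋ)/dt = (-1.659210625−-1.176383304)/0.037387 = -12.914310
  θ̈ = (θ̇'−θ̇)/dt = (0.604685991−0.001628343)/0.037387 = 16.130143
  sinθ=0.062690, cosθ=0.998033
  F = (M+m)·ẍ + m·l·cosθ·θ̈ − m·l·sinθ·θ̇² = -15.581090 + 4.596685 − 0.000000 = -10.984405
step 4→5:
  ẍ = (ẋ'−ẋ)/dt = (-2.298582293−-1.659210625)/0.037387 = -17.101444
  θ̈ = (θ̇'−θ̇)/dt = (1.394388720−0.604685991)/0.037387 = 21.122388
  sinθ=0.062751, cosθ=0.998029
  F = (M+m)·ẍ + m·l·cosθ·θ̈ − m·l·sinθ·θ̇² = -20.632857 + 6.019326 − 0.006551 = -14.620083

F_0 = 6.292646 N
F_1 = 2.657535 N
F_2 = -6.411192 N
F_3 = -10.984405 N
F_4 = -14.620083 N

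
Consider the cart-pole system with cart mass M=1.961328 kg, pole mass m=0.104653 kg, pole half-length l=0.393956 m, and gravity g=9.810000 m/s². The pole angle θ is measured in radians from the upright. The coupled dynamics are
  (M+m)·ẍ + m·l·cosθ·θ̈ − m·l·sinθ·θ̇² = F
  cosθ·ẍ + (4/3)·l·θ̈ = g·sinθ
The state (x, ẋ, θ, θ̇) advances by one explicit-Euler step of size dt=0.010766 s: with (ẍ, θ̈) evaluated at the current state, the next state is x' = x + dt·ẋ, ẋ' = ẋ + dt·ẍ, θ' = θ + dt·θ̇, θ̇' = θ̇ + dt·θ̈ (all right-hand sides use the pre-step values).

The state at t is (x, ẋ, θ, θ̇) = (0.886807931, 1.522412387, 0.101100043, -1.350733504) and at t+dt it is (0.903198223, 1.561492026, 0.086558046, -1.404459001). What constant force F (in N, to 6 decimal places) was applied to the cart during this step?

F = 7.287046 N

ẍ = (ẋ'−ẋ)/dt = (1.561492026−1.522412387)/0.010766 = 3.629913
θ̈ = (θ̇'−θ̇)/dt = (-1.404459001−-1.350733504)/0.010766 = -4.990293
sinθ=0.100928, cosθ=0.994894
F = (M+m)·ẍ + m·l·cosθ·θ̈ − m·l·sinθ·θ̇² = 7.499331 + -0.204693 − 0.007592 = 7.287046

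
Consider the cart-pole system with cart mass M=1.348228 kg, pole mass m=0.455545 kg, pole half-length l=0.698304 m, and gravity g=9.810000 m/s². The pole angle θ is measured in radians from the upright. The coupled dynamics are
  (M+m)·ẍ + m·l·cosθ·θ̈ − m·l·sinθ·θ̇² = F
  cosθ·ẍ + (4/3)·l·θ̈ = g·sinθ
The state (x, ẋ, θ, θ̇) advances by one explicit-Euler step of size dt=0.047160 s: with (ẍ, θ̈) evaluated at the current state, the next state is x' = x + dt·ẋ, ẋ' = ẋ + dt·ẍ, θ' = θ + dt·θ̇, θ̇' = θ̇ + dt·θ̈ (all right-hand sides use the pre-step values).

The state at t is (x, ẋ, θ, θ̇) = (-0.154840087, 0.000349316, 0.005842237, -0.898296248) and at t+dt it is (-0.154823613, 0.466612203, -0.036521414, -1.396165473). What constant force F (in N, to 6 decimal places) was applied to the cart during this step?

ẍ = (ẋ'−ẋ)/dt = (0.466612203−0.000349316)/0.047160 = 9.886830
θ̈ = (θ̇'−θ̇)/dt = (-1.396165473−-0.898296248)/0.047160 = -10.557023
sinθ=0.005842, cosθ=0.999983
F = (M+m)·ẍ + m·l·cosθ·θ̈ − m·l·sinθ·θ̇² = 17.833596 + -3.358226 − 0.001500 = 14.473871

F = 14.473871 N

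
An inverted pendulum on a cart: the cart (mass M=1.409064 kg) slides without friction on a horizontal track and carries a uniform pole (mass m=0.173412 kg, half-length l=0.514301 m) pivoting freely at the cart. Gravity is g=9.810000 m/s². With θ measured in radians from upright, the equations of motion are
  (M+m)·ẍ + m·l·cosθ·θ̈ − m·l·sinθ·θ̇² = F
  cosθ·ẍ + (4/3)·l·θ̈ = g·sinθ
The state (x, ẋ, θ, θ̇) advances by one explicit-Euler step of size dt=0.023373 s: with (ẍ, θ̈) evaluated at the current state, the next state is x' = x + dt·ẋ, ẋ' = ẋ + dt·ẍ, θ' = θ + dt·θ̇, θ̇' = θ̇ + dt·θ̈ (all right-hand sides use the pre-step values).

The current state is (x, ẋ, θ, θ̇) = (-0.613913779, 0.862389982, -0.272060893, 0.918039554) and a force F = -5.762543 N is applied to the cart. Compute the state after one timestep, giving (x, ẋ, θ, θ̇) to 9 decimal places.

sinθ=-0.268717098, cosθ=0.963219145
temp = (F + m·l·θ̇²·sinθ)/(M+m) = (-5.762543 + -0.020198290)/1.582476 = -3.654236330
θ̈ = (g·sinθ − cosθ·temp)/(l·(4/3 − m·cos²θ/(M+m))) = 1.395092884
ẍ = temp − m·l·θ̈·cosθ/(M+m) = -3.729969757
Euler: x'=-0.613913779+0.023373·0.862389982=-0.593757138, ẋ'=0.862389982+0.023373·-3.729969757=0.775209399
       θ'=-0.272060893+0.023373·0.918039554=-0.250603555, θ̇'=0.918039554+0.023373·1.395092884=0.950647060

(-0.593757138, 0.775209399, -0.250603555, 0.950647060)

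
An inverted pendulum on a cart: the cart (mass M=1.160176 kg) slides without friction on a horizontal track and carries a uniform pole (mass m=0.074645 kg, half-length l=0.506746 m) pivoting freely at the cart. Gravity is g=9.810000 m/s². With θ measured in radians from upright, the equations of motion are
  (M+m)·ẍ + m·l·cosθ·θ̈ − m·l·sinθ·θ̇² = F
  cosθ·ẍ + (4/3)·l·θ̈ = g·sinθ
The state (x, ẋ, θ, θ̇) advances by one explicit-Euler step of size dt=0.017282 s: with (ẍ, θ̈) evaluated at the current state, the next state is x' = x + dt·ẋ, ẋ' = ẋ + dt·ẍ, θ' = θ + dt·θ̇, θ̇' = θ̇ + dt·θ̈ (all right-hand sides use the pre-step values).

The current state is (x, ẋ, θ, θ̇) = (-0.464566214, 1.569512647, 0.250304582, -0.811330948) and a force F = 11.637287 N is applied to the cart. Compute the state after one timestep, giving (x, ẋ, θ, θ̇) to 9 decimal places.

sinθ=0.247699061, cosθ=0.968837022
temp = (F + m·l·θ̇²·sinθ)/(M+m) = (11.637287 + 0.006167533)/1.234821 = 9.429265078
θ̈ = (g·sinθ − cosθ·temp)/(l·(4/3 − m·cos²θ/(M+m))) = -10.365451522
ẍ = temp − m·l·θ̈·cosθ/(M+m) = 9.736893173
Euler: x'=-0.464566214+0.017282·1.569512647=-0.437441896, ẋ'=1.569512647+0.017282·9.736893173=1.737785635
       θ'=0.250304582+0.017282·-0.811330948=0.236283161, θ̇'=-0.811330948+0.017282·-10.365451522=-0.990466681

(-0.437441896, 1.737785635, 0.236283161, -0.990466681)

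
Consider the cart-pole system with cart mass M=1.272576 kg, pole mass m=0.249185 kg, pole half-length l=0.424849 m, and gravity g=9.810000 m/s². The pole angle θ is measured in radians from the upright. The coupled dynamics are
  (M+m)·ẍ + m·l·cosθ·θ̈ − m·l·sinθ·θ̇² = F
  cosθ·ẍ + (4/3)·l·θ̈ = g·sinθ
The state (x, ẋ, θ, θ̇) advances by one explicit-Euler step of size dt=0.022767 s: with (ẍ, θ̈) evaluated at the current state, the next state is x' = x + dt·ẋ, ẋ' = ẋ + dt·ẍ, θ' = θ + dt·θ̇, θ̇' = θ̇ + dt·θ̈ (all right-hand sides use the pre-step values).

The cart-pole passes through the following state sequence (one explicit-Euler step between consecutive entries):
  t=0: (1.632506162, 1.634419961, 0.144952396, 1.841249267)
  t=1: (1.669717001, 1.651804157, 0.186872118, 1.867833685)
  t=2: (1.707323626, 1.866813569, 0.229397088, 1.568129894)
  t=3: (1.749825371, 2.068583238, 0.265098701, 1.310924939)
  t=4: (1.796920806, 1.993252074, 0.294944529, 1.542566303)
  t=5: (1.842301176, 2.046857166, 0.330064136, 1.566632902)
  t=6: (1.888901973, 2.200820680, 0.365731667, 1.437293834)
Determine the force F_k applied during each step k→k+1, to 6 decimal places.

F_0 = 1.232449 N
F_1 = 12.933396 N
F_2 = 12.262553 N
F_3 = -4.043352 N
F_4 = 3.616849 N
F_5 = 9.637849 N

step 0→1:
  ẍ = (ẋ'−ẋ)/dt = (1.651804157−1.634419961)/0.022767 = 0.763570
  θ̈ = (θ̇'−θ̇)/dt = (1.867833685−1.841249267)/0.022767 = 1.167673
  sinθ=0.144445, cosθ=0.989513
  F = (M+m)·ẍ + m·l·cosθ·θ̈ − m·l·sinθ·θ̇² = 1.161971 + 0.122321 − 0.051842 = 1.232449
step 1→2:
  ẍ = (ẋ'−ẋ)/dt = (1.866813569−1.651804157)/0.022767 = 9.443906
  θ̈ = (θ̇'−θ̇)/dt = (1.568129894−1.867833685)/0.022767 = -13.163956
  sinθ=0.185786, cosθ=0.982590
  F = (M+m)·ẍ + m·l·cosθ·θ̈ − m·l·sinθ·θ̇² = 14.371368 + -1.369353 − 0.068619 = 12.933396
step 2→3:
  ẍ = (ẋ'−ẋ)/dt = (2.068583238−1.866813569)/0.022767 = 8.862374
  θ̈ = (θ̇'−θ̇)/dt = (1.310924939−1.568129894)/0.022767 = -11.297270
  sinθ=0.227390, cosθ=0.973804
  F = (M+m)·ẍ + m·l·cosθ·θ̈ − m·l·sinθ·θ̇² = 13.486415 + -1.164666 − 0.059196 = 12.262553
step 3→4:
  ẍ = (ẋ'−ẋ)/dt = (1.993252074−2.068583238)/0.022767 = -3.308787
  θ̈ = (θ̇'−θ̇)/dt = (1.542566303−1.310924939)/0.022767 = 10.174435
  sinθ=0.262005, cosθ=0.965067
  F = (M+m)·ẍ + m·l·cosθ·θ̈ − m·l·sinθ·θ̇² = -5.035184 + 1.039499 − 0.047667 = -4.043352
step 4→5:
  ẍ = (ẋ'−ẋ)/dt = (2.046857166−1.993252074)/0.022767 = 2.354508
  θ̈ = (θ̇'−θ̇)/dt = (1.566632902−1.542566303)/0.022767 = 1.057083
  sinθ=0.290687, cosθ=0.956818
  F = (M+m)·ẍ + m·l·cosθ·θ̈ − m·l·sinθ·θ̇² = 3.582999 + 0.107077 − 0.073227 = 3.616849
step 5→6:
  ẍ = (ẋ'−ẋ)/dt = (2.200820680−2.046857166)/0.022767 = 6.762574
  θ̈ = (θ̇'−θ̇)/dt = (1.437293834−1.566632902)/0.022767 = -5.680989
  sinθ=0.324104, cosθ=0.946022
  F = (M+m)·ẍ + m·l·cosθ·θ̈ − m·l·sinθ·θ̇² = 10.291021 + -0.568960 − 0.084212 = 9.637849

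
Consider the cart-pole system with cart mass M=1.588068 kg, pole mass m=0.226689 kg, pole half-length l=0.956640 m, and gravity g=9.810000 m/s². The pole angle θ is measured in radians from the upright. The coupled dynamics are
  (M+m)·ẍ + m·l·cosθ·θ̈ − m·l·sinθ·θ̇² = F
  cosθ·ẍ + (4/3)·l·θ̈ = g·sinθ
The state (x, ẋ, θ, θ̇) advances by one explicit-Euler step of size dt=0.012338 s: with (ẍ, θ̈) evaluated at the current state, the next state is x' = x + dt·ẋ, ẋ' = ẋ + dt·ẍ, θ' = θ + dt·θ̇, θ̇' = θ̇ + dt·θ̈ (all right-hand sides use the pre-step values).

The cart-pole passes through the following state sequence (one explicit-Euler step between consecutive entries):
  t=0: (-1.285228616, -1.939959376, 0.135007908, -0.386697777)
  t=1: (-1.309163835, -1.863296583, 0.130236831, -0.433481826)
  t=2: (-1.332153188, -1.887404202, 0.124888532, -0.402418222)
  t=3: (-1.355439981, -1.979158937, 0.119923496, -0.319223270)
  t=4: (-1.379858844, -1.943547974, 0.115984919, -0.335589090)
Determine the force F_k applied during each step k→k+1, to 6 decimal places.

F_0 = 10.456900 N
F_1 = -3.009837 N
F_2 = -12.049392 N
F_3 = 4.949670 N

step 0→1:
  ẍ = (ẋ'−ẋ)/dt = (-1.863296583−-1.939959376)/0.012338 = 6.213551
  θ̈ = (θ̇'−θ̇)/dt = (-0.433481826−-0.386697777)/0.012338 = -3.791867
  sinθ=0.134598, cosθ=0.990900
  F = (M+m)·ẍ + m·l·cosθ·θ̈ − m·l·sinθ·θ̇² = 11.276085 + -0.814821 − 0.004365 = 10.456900
step 1→2:
  ẍ = (ẋ'−ẋ)/dt = (-1.887404202−-1.863296583)/0.012338 = -1.953933
  θ̈ = (θ̇'−θ̇)/dt = (-0.402418222−-0.433481826)/0.012338 = 2.517718
  sinθ=0.129869, cosθ=0.991531
  F = (M+m)·ẍ + m·l·cosθ·θ̈ − m·l·sinθ·θ̇² = -3.545913 + 0.541368 − 0.005292 = -3.009837
step 2→3:
  ẍ = (ẋ'−ẋ)/dt = (-1.979158937−-1.887404202)/0.012338 = -7.436759
  θ̈ = (θ̇'−θ̇)/dt = (-0.319223270−-0.402418222)/0.012338 = 6.742985
  sinθ=0.124564, cosθ=0.992212
  F = (M+m)·ẍ + m·l·cosθ·θ̈ − m·l·sinθ·θ̇² = -13.495911 + 1.450893 − 0.004374 = -12.049392
step 3→4:
  ẍ = (ẋ'−ẋ)/dt = (-1.943547974−-1.979158937)/0.012338 = 2.886283
  θ̈ = (θ̇'−θ̇)/dt = (-0.335589090−-0.319223270)/0.012338 = -1.326456
  sinθ=0.119636, cosθ=0.992818
  F = (M+m)·ẍ + m·l·cosθ·θ̈ − m·l·sinθ·θ̇² = 5.237903 + -0.285589 − 0.002644 = 4.949670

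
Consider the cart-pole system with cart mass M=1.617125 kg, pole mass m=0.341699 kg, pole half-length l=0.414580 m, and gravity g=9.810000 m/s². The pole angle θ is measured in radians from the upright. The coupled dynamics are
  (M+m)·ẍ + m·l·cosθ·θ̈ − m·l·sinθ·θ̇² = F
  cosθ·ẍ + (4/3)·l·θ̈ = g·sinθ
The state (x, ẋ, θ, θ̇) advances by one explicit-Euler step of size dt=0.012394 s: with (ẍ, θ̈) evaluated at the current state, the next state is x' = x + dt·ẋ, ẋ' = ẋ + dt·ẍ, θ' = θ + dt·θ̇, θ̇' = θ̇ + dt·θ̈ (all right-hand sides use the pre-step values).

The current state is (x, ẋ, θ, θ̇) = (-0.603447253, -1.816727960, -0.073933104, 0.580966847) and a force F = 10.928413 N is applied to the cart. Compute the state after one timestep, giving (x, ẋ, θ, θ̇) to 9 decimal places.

(-0.625963779, -1.735916643, -0.066732601, 0.418926585)

sinθ=-0.073865768, cosθ=0.997268193
temp = (F + m·l·θ̇²·sinθ)/(M+m) = (10.928413 + -0.003531815)/1.958824 = 5.577265331
θ̈ = (g·sinθ − cosθ·temp)/(l·(4/3 − m·cos²θ/(M+m))) = -13.074089249
ẍ = temp − m·l·θ̈·cosθ/(M+m) = 6.520196630
Euler: x'=-0.603447253+0.012394·-1.816727960=-0.625963779, ẋ'=-1.816727960+0.012394·6.520196630=-1.735916643
       θ'=-0.073933104+0.012394·0.580966847=-0.066732601, θ̇'=0.580966847+0.012394·-13.074089249=0.418926585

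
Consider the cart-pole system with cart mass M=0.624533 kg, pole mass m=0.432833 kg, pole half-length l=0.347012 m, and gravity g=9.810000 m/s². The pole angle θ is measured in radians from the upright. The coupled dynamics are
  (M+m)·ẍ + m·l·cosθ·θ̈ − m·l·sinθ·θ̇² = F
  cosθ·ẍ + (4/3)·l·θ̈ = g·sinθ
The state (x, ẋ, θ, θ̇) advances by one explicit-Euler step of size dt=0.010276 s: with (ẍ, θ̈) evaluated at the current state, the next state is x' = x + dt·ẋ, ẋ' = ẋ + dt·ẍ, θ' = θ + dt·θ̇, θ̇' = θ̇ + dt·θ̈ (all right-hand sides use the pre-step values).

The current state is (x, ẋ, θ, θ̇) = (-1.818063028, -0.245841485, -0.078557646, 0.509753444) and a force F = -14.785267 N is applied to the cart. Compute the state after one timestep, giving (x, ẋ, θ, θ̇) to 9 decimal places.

(-1.820589295, -0.449184942, -0.073319420, 0.930787740)

sinθ=-0.078476870, cosθ=0.996915935
temp = (F + m·l·θ̇²·sinθ)/(M+m) = (-14.785267 + -0.003062858)/1.057366 = -13.986008495
θ̈ = (g·sinθ − cosθ·temp)/(l·(4/3 − m·cos²θ/(M+m))) = 40.972586229
ẍ = temp − m·l·θ̈·cosθ/(M+m) = -19.788191631
Euler: x'=-1.818063028+0.010276·-0.245841485=-1.820589295, ẋ'=-0.245841485+0.010276·-19.788191631=-0.449184942
       θ'=-0.078557646+0.010276·0.509753444=-0.073319420, θ̇'=0.509753444+0.010276·40.972586229=0.930787740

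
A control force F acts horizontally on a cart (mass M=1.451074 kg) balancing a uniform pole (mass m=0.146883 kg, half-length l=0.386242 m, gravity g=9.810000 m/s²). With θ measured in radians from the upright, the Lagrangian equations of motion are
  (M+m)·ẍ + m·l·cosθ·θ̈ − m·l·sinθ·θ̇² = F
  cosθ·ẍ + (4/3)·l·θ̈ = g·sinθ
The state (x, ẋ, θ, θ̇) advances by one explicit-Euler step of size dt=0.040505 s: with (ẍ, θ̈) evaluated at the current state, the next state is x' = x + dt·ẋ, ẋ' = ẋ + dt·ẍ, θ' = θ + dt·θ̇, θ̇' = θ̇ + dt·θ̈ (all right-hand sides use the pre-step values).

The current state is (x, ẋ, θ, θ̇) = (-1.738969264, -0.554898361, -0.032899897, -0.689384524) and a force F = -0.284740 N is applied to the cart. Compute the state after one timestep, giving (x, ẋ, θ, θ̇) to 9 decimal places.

sinθ=-0.032893962, cosθ=0.999458847
temp = (F + m·l·θ̇²·sinθ)/(M+m) = (-0.284740 + -0.000886891)/1.597957 = -0.178745042
θ̈ = (g·sinθ − cosθ·temp)/(l·(4/3 − m·cos²θ/(M+m))) = -0.300383823
ẍ = temp − m·l·θ̈·cosθ/(M+m) = -0.168086264
Euler: x'=-1.738969264+0.040505·-0.554898361=-1.761445422, ẋ'=-0.554898361+0.040505·-0.168086264=-0.561706695
       θ'=-0.032899897+0.040505·-0.689384524=-0.060823417, θ̇'=-0.689384524+0.040505·-0.300383823=-0.701551571

(-1.761445422, -0.561706695, -0.060823417, -0.701551571)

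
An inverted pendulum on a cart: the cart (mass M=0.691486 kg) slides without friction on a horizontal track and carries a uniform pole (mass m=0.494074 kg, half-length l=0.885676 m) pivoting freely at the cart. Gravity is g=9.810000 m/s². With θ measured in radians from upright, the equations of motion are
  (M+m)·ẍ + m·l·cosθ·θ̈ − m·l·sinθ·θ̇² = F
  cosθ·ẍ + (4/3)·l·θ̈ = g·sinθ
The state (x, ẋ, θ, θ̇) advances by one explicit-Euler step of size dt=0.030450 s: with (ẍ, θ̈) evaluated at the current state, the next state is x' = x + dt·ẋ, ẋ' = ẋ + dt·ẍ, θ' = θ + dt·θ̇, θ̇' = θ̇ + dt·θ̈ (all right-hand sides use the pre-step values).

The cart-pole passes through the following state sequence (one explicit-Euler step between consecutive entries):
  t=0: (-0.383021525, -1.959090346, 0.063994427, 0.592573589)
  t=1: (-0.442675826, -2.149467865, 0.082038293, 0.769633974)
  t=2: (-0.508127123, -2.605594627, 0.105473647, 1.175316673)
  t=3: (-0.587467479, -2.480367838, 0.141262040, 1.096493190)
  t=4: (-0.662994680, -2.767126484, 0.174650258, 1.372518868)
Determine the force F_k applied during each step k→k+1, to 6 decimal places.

F_0 = -4.882825 N
F_1 = -11.970016 N
F_2 = 3.685565 N
F_3 = -7.311734 N

step 0→1:
  ẍ = (ẋ'−ẋ)/dt = (-2.149467865−-1.959090346)/0.030450 = -6.252135
  θ̈ = (θ̇'−θ̇)/dt = (0.769633974−0.592573589)/0.030450 = 5.814791
  sinθ=0.063951, cosθ=0.997953
  F = (M+m)·ẍ + m·l·cosθ·θ̈ − m·l·sinθ·θ̇² = -7.412281 + 2.539283 − 0.009826 = -4.882825
step 1→2:
  ẍ = (ẋ'−ẋ)/dt = (-2.605594627−-2.149467865)/0.030450 = -14.979532
  θ̈ = (θ̇'−θ̇)/dt = (1.175316673−0.769633974)/0.030450 = 13.322913
  sinθ=0.081946, cosθ=0.996637
  F = (M+m)·ẍ + m·l·cosθ·θ̈ − m·l·sinθ·θ̇² = -17.759134 + 5.810359 − 0.021240 = -11.970016
step 2→3:
  ẍ = (ẋ'−ẋ)/dt = (-2.480367838−-2.605594627)/0.030450 = 4.112538
  θ̈ = (θ̇'−θ̇)/dt = (1.096493190−1.175316673)/0.030450 = -2.588620
  sinθ=0.105278, cosθ=0.994443
  F = (M+m)·ẍ + m·l·cosθ·θ̈ − m·l·sinθ·θ̇² = 4.875661 + -1.126458 − 0.063638 = 3.685565
step 3→4:
  ẍ = (ẋ'−ẋ)/dt = (-2.767126484−-2.480367838)/0.030450 = -9.417361
  θ̈ = (θ̇'−θ̇)/dt = (1.372518868−1.096493190)/0.030450 = 9.064883
  sinθ=0.140793, cosθ=0.990039
  F = (M+m)·ẍ + m·l·cosθ·θ̈ − m·l·sinθ·θ̇² = -11.164847 + 3.927185 − 0.074073 = -7.311734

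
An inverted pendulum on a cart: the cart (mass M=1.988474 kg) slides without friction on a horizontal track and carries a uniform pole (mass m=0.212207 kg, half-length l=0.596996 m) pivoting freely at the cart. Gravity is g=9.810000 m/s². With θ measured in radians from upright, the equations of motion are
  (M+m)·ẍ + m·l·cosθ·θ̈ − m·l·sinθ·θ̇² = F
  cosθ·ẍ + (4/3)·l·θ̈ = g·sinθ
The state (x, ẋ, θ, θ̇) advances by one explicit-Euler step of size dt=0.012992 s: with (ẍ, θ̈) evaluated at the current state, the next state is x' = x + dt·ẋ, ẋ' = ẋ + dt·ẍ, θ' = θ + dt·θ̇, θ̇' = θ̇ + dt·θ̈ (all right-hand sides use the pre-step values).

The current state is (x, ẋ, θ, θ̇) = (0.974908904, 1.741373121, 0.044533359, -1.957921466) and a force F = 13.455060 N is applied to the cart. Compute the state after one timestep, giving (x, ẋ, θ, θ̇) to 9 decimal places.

sinθ=0.044518641, cosθ=0.999008554
temp = (F + m·l·θ̇²·sinθ)/(M+m) = (13.455060 + 0.021620392)/2.200681 = 6.123868199
θ̈ = (g·sinθ − cosθ·temp)/(l·(4/3 − m·cos²θ/(M+m))) = -7.692279037
ẍ = temp − m·l·θ̈·cosθ/(M+m) = 6.566251036
Euler: x'=0.974908904+0.012992·1.741373121=0.997532824, ẋ'=1.741373121+0.012992·6.566251036=1.826681854
       θ'=0.044533359+0.012992·-1.957921466=0.019096043, θ̇'=-1.957921466+0.012992·-7.692279037=-2.057859555

(0.997532824, 1.826681854, 0.019096043, -2.057859555)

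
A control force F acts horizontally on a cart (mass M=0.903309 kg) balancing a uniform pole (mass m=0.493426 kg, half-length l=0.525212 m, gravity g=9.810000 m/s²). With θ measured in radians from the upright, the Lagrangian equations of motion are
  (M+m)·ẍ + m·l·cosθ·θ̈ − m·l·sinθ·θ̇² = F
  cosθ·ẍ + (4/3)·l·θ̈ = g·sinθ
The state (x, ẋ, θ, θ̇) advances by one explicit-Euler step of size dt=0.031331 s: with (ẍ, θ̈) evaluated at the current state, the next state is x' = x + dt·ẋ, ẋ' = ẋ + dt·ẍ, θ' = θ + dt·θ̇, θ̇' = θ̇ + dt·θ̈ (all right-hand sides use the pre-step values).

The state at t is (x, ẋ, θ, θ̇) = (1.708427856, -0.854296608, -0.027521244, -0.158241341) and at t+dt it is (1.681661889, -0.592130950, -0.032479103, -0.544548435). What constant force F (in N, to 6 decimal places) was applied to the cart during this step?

F = 8.493400 N

ẍ = (ẋ'−ẋ)/dt = (-0.592130950−-0.854296608)/0.031331 = 8.367612
θ̈ = (θ̇'−θ̇)/dt = (-0.544548435−-0.158241341)/0.031331 = -12.329868
sinθ=-0.027518, cosθ=0.999621
F = (M+m)·ẍ + m·l·cosθ·θ̈ − m·l·sinθ·θ̇² = 11.687337 + -3.194115 − -0.000179 = 8.493400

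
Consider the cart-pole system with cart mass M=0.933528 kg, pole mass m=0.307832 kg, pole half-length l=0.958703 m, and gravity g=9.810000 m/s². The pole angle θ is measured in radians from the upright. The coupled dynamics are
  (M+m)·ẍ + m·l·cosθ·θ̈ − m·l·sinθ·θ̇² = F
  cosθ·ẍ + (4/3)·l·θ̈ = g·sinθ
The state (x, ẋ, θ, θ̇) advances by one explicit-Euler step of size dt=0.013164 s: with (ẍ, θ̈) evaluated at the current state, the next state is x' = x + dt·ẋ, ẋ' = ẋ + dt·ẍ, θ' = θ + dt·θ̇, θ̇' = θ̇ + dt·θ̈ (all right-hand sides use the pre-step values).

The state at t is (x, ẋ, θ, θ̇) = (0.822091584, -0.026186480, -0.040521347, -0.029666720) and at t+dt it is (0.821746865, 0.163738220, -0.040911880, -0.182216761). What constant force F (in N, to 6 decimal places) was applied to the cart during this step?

ẍ = (ẋ'−ẋ)/dt = (0.163738220−-0.026186480)/0.013164 = 14.427583
θ̈ = (θ̇'−θ̇)/dt = (-0.182216761−-0.029666720)/0.013164 = -11.588426
sinθ=-0.040510, cosθ=0.999179
F = (M+m)·ẍ + m·l·cosθ·θ̈ − m·l·sinθ·θ̇² = 17.909824 + -3.417163 − -0.000011 = 14.492672

F = 14.492672 N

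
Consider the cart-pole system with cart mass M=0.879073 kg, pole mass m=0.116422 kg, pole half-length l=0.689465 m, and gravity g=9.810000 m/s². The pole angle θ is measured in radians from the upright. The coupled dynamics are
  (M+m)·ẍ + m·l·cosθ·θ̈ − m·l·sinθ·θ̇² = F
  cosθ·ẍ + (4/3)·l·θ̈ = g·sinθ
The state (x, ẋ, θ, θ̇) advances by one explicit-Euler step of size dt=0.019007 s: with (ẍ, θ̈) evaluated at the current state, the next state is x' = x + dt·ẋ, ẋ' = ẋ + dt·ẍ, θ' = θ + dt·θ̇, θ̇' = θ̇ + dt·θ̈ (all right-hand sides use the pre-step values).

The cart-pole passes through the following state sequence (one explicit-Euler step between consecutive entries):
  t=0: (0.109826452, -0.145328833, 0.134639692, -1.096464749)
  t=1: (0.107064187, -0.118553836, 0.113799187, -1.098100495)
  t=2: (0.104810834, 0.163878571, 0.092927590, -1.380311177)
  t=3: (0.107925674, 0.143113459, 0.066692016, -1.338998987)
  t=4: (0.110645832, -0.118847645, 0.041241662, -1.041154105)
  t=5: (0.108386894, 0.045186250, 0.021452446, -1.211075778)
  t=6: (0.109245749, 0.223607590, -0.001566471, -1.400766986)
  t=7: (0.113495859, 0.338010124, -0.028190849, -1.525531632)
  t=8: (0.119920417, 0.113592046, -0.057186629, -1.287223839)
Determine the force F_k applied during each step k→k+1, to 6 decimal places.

step 0→1:
  ẍ = (ẋ'−ẋ)/dt = (-0.118553836−-0.145328833)/0.019007 = 1.408691
  θ̈ = (θ̇'−θ̇)/dt = (-1.098100495−-1.096464749)/0.019007 = -0.086060
  sinθ=0.134233, cosθ=0.990950
  F = (M+m)·ẍ + m·l·cosθ·θ̈ − m·l·sinθ·θ̇² = 1.402345 + -0.006845 − 0.012954 = 1.382546
step 1→2:
  ẍ = (ẋ'−ẋ)/dt = (0.163878571−-0.118553836)/0.019007 = 14.859389
  θ̈ = (θ̇'−θ̇)/dt = (-1.380311177−-1.098100495)/0.019007 = -14.847724
  sinθ=0.113554, cosθ=0.993532
  F = (M+m)·ẍ + m·l·cosθ·θ̈ − m·l·sinθ·θ̇² = 14.792447 + -1.184102 − 0.010991 = 13.597355
step 2→3:
  ẍ = (ẋ'−ẋ)/dt = (0.143113459−0.163878571)/0.019007 = -1.092498
  θ̈ = (θ̇'−θ̇)/dt = (-1.338998987−-1.380311177)/0.019007 = 2.173525
  sinθ=0.092794, cosθ=0.995685
  F = (M+m)·ẍ + m·l·cosθ·θ̈ − m·l·sinθ·θ̇² = -1.087576 + 0.173714 − 0.014191 = -0.928054
step 3→4:
  ẍ = (ẋ'−ẋ)/dt = (-0.118847645−0.143113459)/0.019007 = -13.782349
  θ̈ = (θ̇'−θ̇)/dt = (-1.041154105−-1.338998987)/0.019007 = 15.670273
  sinθ=0.066643, cosθ=0.997777
  F = (M+m)·ẍ + m·l·cosθ·θ̈ − m·l·sinθ·θ̇² = -13.720259 + 1.255039 − 0.009591 = -12.474811
step 4→5:
  ẍ = (ẋ'−ẋ)/dt = (0.045186250−-0.118847645)/0.019007 = 8.630183
  θ̈ = (θ̇'−θ̇)/dt = (-1.211075778−-1.041154105)/0.019007 = -8.939952
  sinθ=0.041230, cosθ=0.999150
  F = (M+m)·ẍ + m·l·cosθ·θ̈ − m·l·sinθ·θ̇² = 8.591304 + -0.716990 − 0.003587 = 7.870727
step 5→6:
  ẍ = (ẋ'−ẋ)/dt = (0.223607590−0.045186250)/0.019007 = 9.387138
  θ̈ = (θ̇'−θ̇)/dt = (-1.400766986−-1.211075778)/0.019007 = -9.980071
  sinθ=0.021451, cosθ=0.999770
  F = (M+m)·ẍ + m·l·cosθ·θ̈ − m·l·sinθ·θ̇² = 9.344849 + -0.800905 − 0.002525 = 8.541419
step 6→7:
  ẍ = (ẋ'−ẋ)/dt = (0.338010124−0.223607590)/0.019007 = 6.018969
  θ̈ = (θ̇'−θ̇)/dt = (-1.525531632−-1.400766986)/0.019007 = -6.564142
  sinθ=-0.001566, cosθ=0.999999
  F = (M+m)·ẍ + m·l·cosθ·θ̈ − m·l·sinθ·θ̇² = 5.991853 + -0.526896 − -0.000247 = 5.465204
step 7→8:
  ẍ = (ẋ'−ẋ)/dt = (0.113592046−0.338010124)/0.019007 = -11.807128
  θ̈ = (θ̇'−θ̇)/dt = (-1.287223839−-1.525531632)/0.019007 = 12.537896
  sinθ=-0.028187, cosθ=0.999603
  F = (M+m)·ẍ + m·l·cosθ·θ̈ − m·l·sinθ·θ̇² = -11.753937 + 1.006003 − -0.005266 = -10.742668

F_0 = 1.382546 N
F_1 = 13.597355 N
F_2 = -0.928054 N
F_3 = -12.474811 N
F_4 = 7.870727 N
F_5 = 8.541419 N
F_6 = 5.465204 N
F_7 = -10.742668 N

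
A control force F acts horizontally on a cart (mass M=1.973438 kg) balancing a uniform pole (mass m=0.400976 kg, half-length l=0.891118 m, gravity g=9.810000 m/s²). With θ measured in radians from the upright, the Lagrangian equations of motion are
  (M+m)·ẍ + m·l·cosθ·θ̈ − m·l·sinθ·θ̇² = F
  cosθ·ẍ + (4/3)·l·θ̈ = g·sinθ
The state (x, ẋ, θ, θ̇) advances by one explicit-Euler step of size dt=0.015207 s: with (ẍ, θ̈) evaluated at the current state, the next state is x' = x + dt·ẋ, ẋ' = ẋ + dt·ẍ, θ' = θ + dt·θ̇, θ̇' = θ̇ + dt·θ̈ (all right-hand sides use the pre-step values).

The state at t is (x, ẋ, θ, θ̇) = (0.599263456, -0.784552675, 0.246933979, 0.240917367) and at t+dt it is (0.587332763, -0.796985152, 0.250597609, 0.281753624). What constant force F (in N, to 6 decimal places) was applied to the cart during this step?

ẍ = (ẋ'−ẋ)/dt = (-0.796985152−-0.784552675)/0.015207 = -0.817550
θ̈ = (θ̇'−θ̇)/dt = (0.281753624−0.240917367)/0.015207 = 2.685359
sinθ=0.244432, cosθ=0.969666
F = (M+m)·ẍ + m·l·cosθ·θ̈ − m·l·sinθ·θ̇² = -1.941201 + 0.930418 − 0.005069 = -1.015852

F = -1.015852 N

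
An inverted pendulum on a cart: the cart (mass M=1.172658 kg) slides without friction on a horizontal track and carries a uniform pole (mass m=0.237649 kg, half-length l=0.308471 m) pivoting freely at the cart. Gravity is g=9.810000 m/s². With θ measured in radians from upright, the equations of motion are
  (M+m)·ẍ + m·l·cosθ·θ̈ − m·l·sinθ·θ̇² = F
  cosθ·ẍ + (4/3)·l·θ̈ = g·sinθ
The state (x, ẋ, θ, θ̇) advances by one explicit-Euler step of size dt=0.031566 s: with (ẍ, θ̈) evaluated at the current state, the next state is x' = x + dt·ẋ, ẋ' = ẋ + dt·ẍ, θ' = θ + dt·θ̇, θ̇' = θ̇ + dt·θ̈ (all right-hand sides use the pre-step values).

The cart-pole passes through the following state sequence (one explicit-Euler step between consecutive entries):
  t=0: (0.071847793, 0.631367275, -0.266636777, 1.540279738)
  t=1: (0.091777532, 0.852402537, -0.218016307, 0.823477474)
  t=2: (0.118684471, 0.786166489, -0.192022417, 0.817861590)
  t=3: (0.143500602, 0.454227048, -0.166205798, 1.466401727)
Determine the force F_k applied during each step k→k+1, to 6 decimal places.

step 0→1:
  ẍ = (ẋ'−ẋ)/dt = (0.852402537−0.631367275)/0.031566 = 7.002321
  θ̈ = (θ̇'−θ̇)/dt = (0.823477474−1.540279738)/0.031566 = -22.708049
  sinθ=-0.263489, cosθ=0.964663
  F = (M+m)·ẍ + m·l·cosθ·θ̈ − m·l·sinθ·θ̇² = 9.875422 + -1.605852 − -0.045826 = 8.315396
step 1→2:
  ẍ = (ẋ'−ẋ)/dt = (0.786166489−0.852402537)/0.031566 = -2.098335
  θ̈ = (θ̇'−θ̇)/dt = (0.817861590−0.823477474)/0.031566 = -0.177909
  sinθ=-0.216293, cosθ=0.976328
  F = (M+m)·ẍ + m·l·cosθ·θ̈ − m·l·sinθ·θ̇² = -2.959297 + -0.012733 − -0.010752 = -2.961278
step 2→3:
  ẍ = (ẋ'−ẋ)/dt = (0.454227048−0.786166489)/0.031566 = -10.515727
  θ̈ = (θ̇'−θ̇)/dt = (1.466401727−0.817861590)/0.031566 = 20.545528
  sinθ=-0.190845, cosθ=0.981620
  F = (M+m)·ẍ + m·l·cosθ·θ̈ − m·l·sinθ·θ̇² = -14.830404 + 1.478465 − -0.009358 = -13.342580

F_0 = 8.315396 N
F_1 = -2.961278 N
F_2 = -13.342580 N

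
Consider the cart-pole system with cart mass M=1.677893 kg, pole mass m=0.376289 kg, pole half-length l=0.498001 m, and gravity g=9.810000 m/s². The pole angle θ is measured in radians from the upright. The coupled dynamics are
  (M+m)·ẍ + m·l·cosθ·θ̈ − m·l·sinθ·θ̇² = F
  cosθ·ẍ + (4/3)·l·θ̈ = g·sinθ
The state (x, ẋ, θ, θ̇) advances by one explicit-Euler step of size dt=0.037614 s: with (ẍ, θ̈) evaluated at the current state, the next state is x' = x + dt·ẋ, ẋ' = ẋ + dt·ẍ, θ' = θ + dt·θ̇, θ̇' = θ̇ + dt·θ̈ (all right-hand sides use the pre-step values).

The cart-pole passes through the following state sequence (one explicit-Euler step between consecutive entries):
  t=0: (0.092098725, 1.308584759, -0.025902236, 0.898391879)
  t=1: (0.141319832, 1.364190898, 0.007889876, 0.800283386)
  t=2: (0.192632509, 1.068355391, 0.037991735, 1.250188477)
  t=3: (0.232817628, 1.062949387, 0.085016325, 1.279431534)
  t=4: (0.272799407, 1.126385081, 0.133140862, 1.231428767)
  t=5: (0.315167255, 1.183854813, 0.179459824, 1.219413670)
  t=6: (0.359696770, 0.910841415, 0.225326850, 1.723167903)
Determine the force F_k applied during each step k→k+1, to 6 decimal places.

step 0→1:
  ẍ = (ẋ'−ẋ)/dt = (1.364190898−1.308584759)/0.037614 = 1.478336
  θ̈ = (θ̇'−θ̇)/dt = (0.800283386−0.898391879)/0.037614 = -2.608297
  sinθ=-0.025899, cosθ=0.999665
  F = (M+m)·ẍ + m·l·cosθ·θ̈ − m·l·sinθ·θ̇² = 3.036772 + -0.488611 − -0.003917 = 2.552078
step 1→2:
  ẍ = (ẋ'−ẋ)/dt = (1.068355391−1.364190898)/0.037614 = -7.865037
  θ̈ = (θ̇'−θ̇)/dt = (1.250188477−0.800283386)/0.037614 = 11.961107
  sinθ=0.007890, cosθ=0.999969
  F = (M+m)·ẍ + m·l·cosθ·θ̈ − m·l·sinθ·θ̇² = -16.156218 + 2.241350 − 0.000947 = -13.915815
step 2→3:
  ẍ = (ẋ'−ẋ)/dt = (1.062949387−1.068355391)/0.037614 = -0.143723
  θ̈ = (θ̇'−θ̇)/dt = (1.279431534−1.250188477)/0.037614 = 0.777451
  sinθ=0.037983, cosθ=0.999278
  F = (M+m)·ẍ + m·l·cosθ·θ̈ − m·l·sinθ·θ̇² = -0.295234 + 0.145583 − 0.011125 = -0.160775
step 3→4:
  ẍ = (ẋ'−ẋ)/dt = (1.126385081−1.062949387)/0.037614 = 1.686492
  θ̈ = (θ̇'−θ̇)/dt = (1.231428767−1.279431534)/0.037614 = -1.276194
  sinθ=0.084914, cosθ=0.996388
  F = (M+m)·ẍ + m·l·cosθ·θ̈ − m·l·sinθ·θ̇² = 3.464361 + -0.238285 − 0.026047 = 3.200028
step 4→5:
  ẍ = (ẋ'−ẋ)/dt = (1.183854813−1.126385081)/0.037614 = 1.527881
  θ̈ = (θ̇'−θ̇)/dt = (1.219413670−1.231428767)/0.037614 = -0.319432
  sinθ=0.132748, cosθ=0.991150
  F = (M+m)·ẍ + m·l·cosθ·θ̈ − m·l·sinθ·θ̇² = 3.138547 + -0.059329 − 0.037722 = 3.041495
step 5→6:
  ẍ = (ẋ'−ẋ)/dt = (0.910841415−1.183854813)/0.037614 = -7.258292
  θ̈ = (θ̇'−θ̇)/dt = (1.723167903−1.219413670)/0.037614 = 13.392732
  sinθ=0.178498, cosθ=0.983940
  F = (M+m)·ẍ + m·l·cosθ·θ̈ − m·l·sinθ·θ̇² = -14.909853 + 2.469390 − 0.049738 = -12.490201

F_0 = 2.552078 N
F_1 = -13.915815 N
F_2 = -0.160775 N
F_3 = 3.200028 N
F_4 = 3.041495 N
F_5 = -12.490201 N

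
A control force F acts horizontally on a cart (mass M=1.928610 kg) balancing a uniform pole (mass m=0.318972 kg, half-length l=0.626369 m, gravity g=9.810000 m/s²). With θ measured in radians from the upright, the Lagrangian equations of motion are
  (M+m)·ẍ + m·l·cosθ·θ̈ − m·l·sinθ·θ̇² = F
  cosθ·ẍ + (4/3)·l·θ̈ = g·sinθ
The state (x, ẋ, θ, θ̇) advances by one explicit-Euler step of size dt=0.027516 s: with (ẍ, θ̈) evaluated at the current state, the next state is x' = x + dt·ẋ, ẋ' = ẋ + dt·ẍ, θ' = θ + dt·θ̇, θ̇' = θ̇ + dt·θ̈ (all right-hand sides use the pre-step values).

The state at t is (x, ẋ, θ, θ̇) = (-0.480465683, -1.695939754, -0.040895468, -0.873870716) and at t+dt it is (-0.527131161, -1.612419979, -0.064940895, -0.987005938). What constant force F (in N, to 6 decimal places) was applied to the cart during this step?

ẍ = (ẋ'−ẋ)/dt = (-1.612419979−-1.695939754)/0.027516 = 3.035317
θ̈ = (θ̇'−θ̇)/dt = (-0.987005938−-0.873870716)/0.027516 = -4.111616
sinθ=-0.040884, cosθ=0.999164
F = (M+m)·ẍ + m·l·cosθ·θ̈ − m·l·sinθ·θ̇² = 6.822123 + -0.820790 − -0.006238 = 6.007571

F = 6.007571 N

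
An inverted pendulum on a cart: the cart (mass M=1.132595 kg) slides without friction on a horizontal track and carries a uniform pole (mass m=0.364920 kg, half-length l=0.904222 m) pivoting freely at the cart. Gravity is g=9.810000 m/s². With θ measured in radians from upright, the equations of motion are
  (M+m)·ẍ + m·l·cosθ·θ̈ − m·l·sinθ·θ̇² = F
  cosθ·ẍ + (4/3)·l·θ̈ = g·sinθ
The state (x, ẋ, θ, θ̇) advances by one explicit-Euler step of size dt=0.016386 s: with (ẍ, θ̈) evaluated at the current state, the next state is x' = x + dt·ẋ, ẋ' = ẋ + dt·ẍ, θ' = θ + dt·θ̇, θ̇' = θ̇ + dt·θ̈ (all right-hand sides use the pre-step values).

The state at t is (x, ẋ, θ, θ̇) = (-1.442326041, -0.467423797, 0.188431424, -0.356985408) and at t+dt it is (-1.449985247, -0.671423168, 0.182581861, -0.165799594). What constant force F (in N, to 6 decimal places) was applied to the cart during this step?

F = -14.869554 N

ẍ = (ẋ'−ẋ)/dt = (-0.671423168−-0.467423797)/0.016386 = -12.449614
θ̈ = (θ̇'−θ̇)/dt = (-0.165799594−-0.356985408)/0.016386 = 11.667632
sinθ=0.187318, cosθ=0.982299
F = (M+m)·ẍ + m·l·cosθ·θ̈ − m·l·sinθ·θ̇² = -18.643483 + 3.781806 − 0.007877 = -14.869554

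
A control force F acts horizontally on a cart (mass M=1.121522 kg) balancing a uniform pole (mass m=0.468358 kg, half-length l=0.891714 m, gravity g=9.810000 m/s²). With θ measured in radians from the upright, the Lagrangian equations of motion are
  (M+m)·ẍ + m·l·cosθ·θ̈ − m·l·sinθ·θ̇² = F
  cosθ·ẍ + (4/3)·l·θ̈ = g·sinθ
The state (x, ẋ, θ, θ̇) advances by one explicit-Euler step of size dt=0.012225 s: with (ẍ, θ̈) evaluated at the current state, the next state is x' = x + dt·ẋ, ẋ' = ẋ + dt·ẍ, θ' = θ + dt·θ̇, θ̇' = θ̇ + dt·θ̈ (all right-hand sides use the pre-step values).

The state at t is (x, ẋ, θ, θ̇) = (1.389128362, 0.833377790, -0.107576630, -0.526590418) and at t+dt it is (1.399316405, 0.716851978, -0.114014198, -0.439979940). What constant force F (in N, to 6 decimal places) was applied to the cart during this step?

F = -12.200166 N

ẍ = (ẋ'−ẋ)/dt = (0.716851978−0.833377790)/0.012225 = -9.531764
θ̈ = (θ̇'−θ̇)/dt = (-0.439979940−-0.526590418)/0.012225 = 7.084702
sinθ=-0.107369, cosθ=0.994219
F = (M+m)·ẍ + m·l·cosθ·θ̈ − m·l·sinθ·θ̇² = -15.154361 + 2.941760 − -0.012435 = -12.200166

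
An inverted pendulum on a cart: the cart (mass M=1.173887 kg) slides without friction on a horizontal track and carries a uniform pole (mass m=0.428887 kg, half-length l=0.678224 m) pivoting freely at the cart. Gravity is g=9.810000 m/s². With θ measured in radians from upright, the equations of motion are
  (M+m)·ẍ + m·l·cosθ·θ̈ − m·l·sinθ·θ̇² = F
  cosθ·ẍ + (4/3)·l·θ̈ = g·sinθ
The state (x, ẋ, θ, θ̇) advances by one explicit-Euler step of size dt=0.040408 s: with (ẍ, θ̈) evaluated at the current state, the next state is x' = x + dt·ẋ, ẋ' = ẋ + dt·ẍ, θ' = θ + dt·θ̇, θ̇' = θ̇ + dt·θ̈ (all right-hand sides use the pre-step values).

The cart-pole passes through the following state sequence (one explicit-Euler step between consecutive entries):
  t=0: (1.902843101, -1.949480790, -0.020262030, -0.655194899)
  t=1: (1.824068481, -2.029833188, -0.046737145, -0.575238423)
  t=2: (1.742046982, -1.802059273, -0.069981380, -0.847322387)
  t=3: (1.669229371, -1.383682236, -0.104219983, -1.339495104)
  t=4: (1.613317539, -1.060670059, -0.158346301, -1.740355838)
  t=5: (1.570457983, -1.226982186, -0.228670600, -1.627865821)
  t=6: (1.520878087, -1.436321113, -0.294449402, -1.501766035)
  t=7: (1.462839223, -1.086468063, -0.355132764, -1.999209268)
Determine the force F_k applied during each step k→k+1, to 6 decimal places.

step 0→1:
  ẍ = (ẋ'−ẋ)/dt = (-2.029833188−-1.949480790)/0.040408 = -1.988527
  θ̈ = (θ̇'−θ̇)/dt = (-0.575238423−-0.655194899)/0.040408 = 1.978729
  sinθ=-0.020261, cosθ=0.999795
  F = (M+m)·ẍ + m·l·cosθ·θ̈ − m·l·sinθ·θ̇² = -3.187159 + 0.575457 − -0.002530 = -2.609172
step 1→2:
  ẍ = (ẋ'−ẋ)/dt = (-1.802059273−-2.029833188)/0.040408 = 5.636852
  θ̈ = (θ̇'−θ̇)/dt = (-0.847322387−-0.575238423)/0.040408 = -6.733418
  sinθ=-0.046720, cosθ=0.998908
  F = (M+m)·ẍ + m·l·cosθ·θ̈ − m·l·sinθ·θ̇² = 9.034600 + -1.956488 − -0.004497 = 7.082609
step 2→3:
  ẍ = (ẋ'−ẋ)/dt = (-1.383682236−-1.802059273)/0.040408 = 10.353817
  θ̈ = (θ̇'−θ̇)/dt = (-1.339495104−-0.847322387)/0.040408 = -12.180081
  sinθ=-0.069924, cosθ=0.997552
  F = (M+m)·ẍ + m·l·cosθ·θ̈ − m·l·sinθ·θ̇² = 16.594829 + -3.534288 − -0.014603 = 13.075144
step 3→4:
  ẍ = (ẋ'−ẋ)/dt = (-1.060670059−-1.383682236)/0.040408 = 7.993768
  θ̈ = (θ̇'−θ̇)/dt = (-1.740355838−-1.339495104)/0.040408 = -9.920331
  sinθ=-0.104031, cosθ=0.994574
  F = (M+m)·ẍ + m·l·cosθ·θ̈ − m·l·sinθ·θ̇² = 12.812204 + -2.869983 − -0.054295 = 9.996516
step 4→5:
  ẍ = (ẋ'−ẋ)/dt = (-1.226982186−-1.060670059)/0.040408 = -4.115822
  θ̈ = (θ̇'−θ̇)/dt = (-1.627865821−-1.740355838)/0.040408 = 2.783855
  sinθ=-0.157685, cosθ=0.987489
  F = (M+m)·ẍ + m·l·cosθ·θ̈ − m·l·sinθ·θ̇² = -6.596732 + 0.799641 − -0.138926 = -5.658165
step 5→6:
  ẍ = (ẋ'−ẋ)/dt = (-1.436321113−-1.226982186)/0.040408 = -5.180631
  θ̈ = (θ̇'−θ̇)/dt = (-1.501766035−-1.627865821)/0.040408 = 3.120664
  sinθ=-0.226683, cosθ=0.973969
  F = (M+m)·ẍ + m·l·cosθ·θ̈ − m·l·sinθ·θ̇² = -8.303380 + 0.884113 − -0.174732 = -7.244535
step 6→7:
  ẍ = (ẋ'−ẋ)/dt = (-1.086468063−-1.436321113)/0.040408 = 8.658015
  θ̈ = (θ̇'−θ̇)/dt = (-1.999209268−-1.501766035)/0.040408 = -12.310514
  sinθ=-0.290213, cosθ=0.956962
  F = (M+m)·ẍ + m·l·cosθ·θ̈ − m·l·sinθ·θ̇² = 13.876841 + -3.426786 − -0.190387 = 10.640442

F_0 = -2.609172 N
F_1 = 7.082609 N
F_2 = 13.075144 N
F_3 = 9.996516 N
F_4 = -5.658165 N
F_5 = -7.244535 N
F_6 = 10.640442 N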